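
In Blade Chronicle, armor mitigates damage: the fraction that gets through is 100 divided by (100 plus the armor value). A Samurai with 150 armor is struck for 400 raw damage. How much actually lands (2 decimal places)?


actual = 400 * 100 / (100 + 150)
= 400 * 100 / 250
= 40000 / 250
= 160.00

160.00 damage


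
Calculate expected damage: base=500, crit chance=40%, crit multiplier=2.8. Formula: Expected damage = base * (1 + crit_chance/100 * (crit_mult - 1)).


E[dmg] = base * (1 + crit_chance * (crit_mult - 1))
cc as decimal = 40/100 = 0.4
cm - 1 = 2.8 - 1 = 1.8
Bonus factor = 0.4 * 1.8 = 0.72
Total multiplier = 1 + 0.72 = 1.72
Expected damage = 500 * 1.72 = 860.00

860.00 damage


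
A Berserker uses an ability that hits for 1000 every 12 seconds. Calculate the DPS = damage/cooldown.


DPS = damage / cooldown
= 1000 / 12
= 83.33

83.33 DPS


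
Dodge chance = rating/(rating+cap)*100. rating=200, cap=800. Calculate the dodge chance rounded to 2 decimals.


dodge% = 200 / (200 + 800) * 100
= 200 / 1000 * 100
= 0.2 * 100
= 20.00%

20.00%


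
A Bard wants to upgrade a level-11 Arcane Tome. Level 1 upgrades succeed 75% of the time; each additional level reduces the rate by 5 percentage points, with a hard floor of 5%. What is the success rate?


raw_rate = 75 - 5 * (11 - 1)
= 75 - 5 * 10
= 75 - 50
= 25
Apply floor: max(25, 5) = 25%

25%


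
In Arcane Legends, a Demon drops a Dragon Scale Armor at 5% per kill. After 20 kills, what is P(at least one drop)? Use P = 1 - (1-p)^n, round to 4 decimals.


P(at least one) = 1 - P(none) = 1 - (1-p)^n
p = 5/100 = 0.05
1 - p = 0.95
(1 - p)^20 = 0.95^20 = 0.358486
P(at least one) = 1 - 0.358486 = 0.6415

0.6415


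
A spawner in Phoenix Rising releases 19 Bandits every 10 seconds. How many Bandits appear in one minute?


Spawns per minute = count * (60 / interval)
= 19 * (60 / 10)
= 19 * 6.0
= 114.0

114.0 per minute


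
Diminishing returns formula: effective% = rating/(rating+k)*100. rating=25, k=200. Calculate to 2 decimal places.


effective% = rating / (rating + k) * 100
= 25 / (25 + 200) * 100
= 25 / 225 * 100
= 0.111111 * 100
= 11.11%

11.11%


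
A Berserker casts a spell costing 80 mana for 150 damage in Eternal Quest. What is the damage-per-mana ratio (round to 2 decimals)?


Efficiency = damage / mana
= 150 / 80
= 1.88

1.88 dmg/mana


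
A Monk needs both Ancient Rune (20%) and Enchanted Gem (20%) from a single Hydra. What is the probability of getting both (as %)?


For independent events, P(both) = P(A) * P(B)
= 20% * 20%
= 400 / 100 %
= 4.0%

4.0%


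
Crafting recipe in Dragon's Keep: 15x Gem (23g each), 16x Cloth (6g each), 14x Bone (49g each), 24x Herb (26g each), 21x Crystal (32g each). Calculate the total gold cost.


Cost breakdown:
  Gem: 15 * 23 = 345
  Cloth: 16 * 6 = 96
  Bone: 14 * 49 = 686
  Herb: 24 * 26 = 624
  Crystal: 21 * 32 = 672
Total = 345 + 96 + 686 + 624 + 672 = 2423

2423 gold


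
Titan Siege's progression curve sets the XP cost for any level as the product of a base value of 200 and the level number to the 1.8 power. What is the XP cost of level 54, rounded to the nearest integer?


XP = 200 * level^1.8
Substitute level = 54:
XP = 200 * 54^1.8
= 200 * 1313.1332
= 262627

262627 XP


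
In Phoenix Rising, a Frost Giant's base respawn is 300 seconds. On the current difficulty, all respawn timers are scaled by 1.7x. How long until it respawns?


Respawn time = base * multiplier
= 300 * 1.7
= 510.0 seconds

510.0 seconds


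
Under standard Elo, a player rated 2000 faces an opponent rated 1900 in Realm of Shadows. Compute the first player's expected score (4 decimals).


Elo expected score: Ea = 1/(1 + 10^((Rb-Ra)/400))
Rb - Ra = 1900 - 2000 = -100
(Rb-Ra)/400 = -100/400 = -0.25
10^-0.25 = 0.562341
Ea = 1/(1 + 0.562341) = 1/1.562341 = 0.6401

0.6401


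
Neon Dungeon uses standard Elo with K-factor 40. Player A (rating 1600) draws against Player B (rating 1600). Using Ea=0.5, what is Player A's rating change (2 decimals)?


Elo update: delta = K * (S - Ea), where S = 0.5 (draws)
S - Ea = 0.5 - 0.5 = 0.0
Rating change = 40 * 0.0
= 0.00

0.00 rating points


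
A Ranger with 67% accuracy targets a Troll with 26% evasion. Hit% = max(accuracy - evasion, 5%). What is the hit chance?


accuracy - evasion = 67 - 26 = 41
Apply floor: max(41, 5) = 41
Hit chance = 41%

41%


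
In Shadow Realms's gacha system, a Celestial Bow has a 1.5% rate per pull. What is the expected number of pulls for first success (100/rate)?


Expected pulls for a geometric distribution = 1/p = 100 / rate%
= 100 / 1.5
= 66.67

66.67 pulls


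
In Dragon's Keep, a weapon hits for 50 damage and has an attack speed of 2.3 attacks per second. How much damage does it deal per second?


DPS = damage * attack_speed
= 50 * 2.3
= 115.0

115.0 DPS


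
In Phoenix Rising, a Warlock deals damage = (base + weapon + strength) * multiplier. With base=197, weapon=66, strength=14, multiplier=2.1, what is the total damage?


Sum base + weapon + str = 197 + 66 + 14 = 277
Multiply by 2.1:
277 * 2.1 = 581.7

581.7 damage


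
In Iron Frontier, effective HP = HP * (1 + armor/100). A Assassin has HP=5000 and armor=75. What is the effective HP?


EHP = 5000 * (1 + 75/100)
= 5000 * (1 + 0.75)
= 5000 * 1.75
= 8750.0

8750.0 EHP


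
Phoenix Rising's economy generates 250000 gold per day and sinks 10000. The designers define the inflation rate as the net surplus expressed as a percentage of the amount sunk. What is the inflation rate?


Net gold = 250000 - 10000 = 240000
Inflation rate = net / sunk * 100 = 240000 / 10000 * 100
= 24.0 * 100
= 2400.00%

2400.00%


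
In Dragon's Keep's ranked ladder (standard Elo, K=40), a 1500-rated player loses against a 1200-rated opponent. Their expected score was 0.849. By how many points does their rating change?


Elo update: delta = K * (S - Ea), where S = 0 (loses)
S - Ea = 0 - 0.849 = -0.849
Rating change = 40 * -0.849
= -33.96

-33.96 rating points


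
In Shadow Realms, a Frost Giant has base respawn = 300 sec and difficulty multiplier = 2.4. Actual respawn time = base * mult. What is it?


Respawn time = base * multiplier
= 300 * 2.4
= 720.0 seconds

720.0 seconds


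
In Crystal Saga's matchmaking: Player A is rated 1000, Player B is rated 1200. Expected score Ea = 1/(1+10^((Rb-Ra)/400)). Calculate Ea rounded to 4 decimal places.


Elo expected score: Ea = 1/(1 + 10^((Rb-Ra)/400))
Rb - Ra = 1200 - 1000 = 200
(Rb-Ra)/400 = 200/400 = 0.5
10^0.5 = 3.162278
Ea = 1/(1 + 3.162278) = 1/4.162278 = 0.2403

0.2403


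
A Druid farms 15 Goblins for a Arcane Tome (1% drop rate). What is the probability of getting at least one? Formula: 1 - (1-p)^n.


P(at least one) = 1 - P(none) = 1 - (1-p)^n
p = 1/100 = 0.01
1 - p = 0.99
(1 - p)^15 = 0.99^15 = 0.860058
P(at least one) = 1 - 0.860058 = 0.1399

0.1399


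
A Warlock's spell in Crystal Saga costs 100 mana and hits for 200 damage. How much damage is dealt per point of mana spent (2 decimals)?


Efficiency = damage / mana
= 200 / 100
= 2.00

2.00 dmg/mana


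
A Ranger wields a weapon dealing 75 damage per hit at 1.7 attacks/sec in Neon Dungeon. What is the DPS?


DPS = damage * attack_speed
= 75 * 1.7
= 127.5

127.5 DPS


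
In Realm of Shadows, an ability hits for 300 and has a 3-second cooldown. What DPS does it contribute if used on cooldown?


DPS = damage / cooldown
= 300 / 3
= 100.00

100.00 DPS


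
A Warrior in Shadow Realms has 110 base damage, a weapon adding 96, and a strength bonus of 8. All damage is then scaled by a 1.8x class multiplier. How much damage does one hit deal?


Sum base + weapon + str = 110 + 96 + 8 = 214
Multiply by 1.8:
214 * 1.8 = 385.2

385.2 damage


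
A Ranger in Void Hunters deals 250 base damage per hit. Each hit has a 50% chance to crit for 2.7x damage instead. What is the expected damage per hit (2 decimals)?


E[dmg] = base * (1 + crit_chance * (crit_mult - 1))
cc as decimal = 50/100 = 0.5
cm - 1 = 2.7 - 1 = 1.7
Bonus factor = 0.5 * 1.7 = 0.85
Total multiplier = 1 + 0.85 = 1.85
Expected damage = 250 * 1.85 = 462.50

462.50 damage


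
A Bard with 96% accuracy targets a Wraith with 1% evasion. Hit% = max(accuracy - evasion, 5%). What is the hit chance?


accuracy - evasion = 96 - 1 = 95
Apply floor: max(95, 5) = 95
Hit chance = 95%

95%


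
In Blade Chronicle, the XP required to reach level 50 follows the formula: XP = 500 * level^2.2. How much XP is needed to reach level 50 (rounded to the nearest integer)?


XP = 500 * level^2.2
Substitute level = 50:
XP = 500 * 50^2.2
= 500 * 5466.8104
= 2733405

2733405 XP


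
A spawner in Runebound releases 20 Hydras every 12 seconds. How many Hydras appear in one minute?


Spawns per minute = count * (60 / interval)
= 20 * (60 / 12)
= 20 * 5.0
= 100.0

100.0 per minute


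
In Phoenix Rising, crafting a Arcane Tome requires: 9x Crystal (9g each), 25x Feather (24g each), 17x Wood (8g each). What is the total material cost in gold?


Cost breakdown:
  Crystal: 9 * 9 = 81
  Feather: 25 * 24 = 600
  Wood: 17 * 8 = 136
Total = 81 + 600 + 136 = 817

817 gold


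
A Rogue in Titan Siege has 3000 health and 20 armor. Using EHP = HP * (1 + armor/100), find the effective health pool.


EHP = 3000 * (1 + 20/100)
= 3000 * (1 + 0.2)
= 3000 * 1.2
= 3600.0

3600.0 EHP


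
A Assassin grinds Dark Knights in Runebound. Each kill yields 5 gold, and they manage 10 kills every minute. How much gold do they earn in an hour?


Gold per minute = 5 * 10 = 50
Gold per hour = 50 * 60 = 3000

3000 gold/hour


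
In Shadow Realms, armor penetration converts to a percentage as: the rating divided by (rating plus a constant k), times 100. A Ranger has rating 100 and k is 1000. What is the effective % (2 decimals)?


effective% = rating / (rating + k) * 100
= 100 / (100 + 1000) * 100
= 100 / 1100 * 100
= 0.090909 * 100
= 9.09%

9.09%


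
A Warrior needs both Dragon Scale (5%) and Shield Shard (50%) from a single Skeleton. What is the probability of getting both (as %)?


For independent events, P(both) = P(A) * P(B)
= 5% * 50%
= 250 / 100 %
= 2.5%

2.5%


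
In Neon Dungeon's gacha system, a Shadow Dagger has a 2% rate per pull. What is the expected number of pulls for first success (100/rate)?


Expected pulls for a geometric distribution = 1/p = 100 / rate%
= 100 / 2
= 50.0

50.0 pulls


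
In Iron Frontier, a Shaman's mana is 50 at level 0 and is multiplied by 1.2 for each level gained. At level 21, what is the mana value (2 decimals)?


value = base * growth^level
= 50 * 1.2^21
= 50 * 46.00512
= 2300.26

2300.26 mana


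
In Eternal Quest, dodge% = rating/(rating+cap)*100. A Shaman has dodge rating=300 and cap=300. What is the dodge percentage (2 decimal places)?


dodge% = 300 / (300 + 300) * 100
= 300 / 600 * 100
= 0.5 * 100
= 50.00%

50.00%


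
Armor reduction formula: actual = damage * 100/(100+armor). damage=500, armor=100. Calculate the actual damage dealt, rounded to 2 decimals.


actual = 500 * 100 / (100 + 100)
= 500 * 100 / 200
= 50000 / 200
= 250.00

250.00 damage


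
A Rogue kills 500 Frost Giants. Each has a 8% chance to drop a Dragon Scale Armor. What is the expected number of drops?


Expected drops = kills * (drop_rate / 100)
= 500 * (8 / 100)
= 500 * 0.08
= 40.0

40.0 drops


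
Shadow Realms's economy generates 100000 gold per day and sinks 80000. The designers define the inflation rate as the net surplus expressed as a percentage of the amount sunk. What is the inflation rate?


Net gold = 100000 - 80000 = 20000
Inflation rate = net / sunk * 100 = 20000 / 80000 * 100
= 0.25 * 100
= 25.00%

25.00%


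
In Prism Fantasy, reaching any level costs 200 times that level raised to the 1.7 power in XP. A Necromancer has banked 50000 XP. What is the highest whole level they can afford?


XP = 200 * level^1.7, so level = (XP / 200)^(1/1.7)
= (50000 / 200)^(1/1.7)
= 250.0^0.5882
= 25.7367
Floor: level = 25

level 25


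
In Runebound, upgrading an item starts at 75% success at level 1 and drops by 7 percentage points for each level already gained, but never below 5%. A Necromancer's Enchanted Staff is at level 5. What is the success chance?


raw_rate = 75 - 7 * (5 - 1)
= 75 - 7 * 4
= 75 - 28
= 47
Apply floor: max(47, 5) = 47%

47%


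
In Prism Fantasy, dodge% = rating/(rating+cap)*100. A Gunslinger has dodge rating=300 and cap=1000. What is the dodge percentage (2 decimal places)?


dodge% = 300 / (300 + 1000) * 100
= 300 / 1300 * 100
= 0.230769 * 100
= 23.08%

23.08%


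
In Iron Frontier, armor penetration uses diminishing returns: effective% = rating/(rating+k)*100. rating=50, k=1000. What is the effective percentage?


effective% = rating / (rating + k) * 100
= 50 / (50 + 1000) * 100
= 50 / 1050 * 100
= 0.047619 * 100
= 4.76%

4.76%


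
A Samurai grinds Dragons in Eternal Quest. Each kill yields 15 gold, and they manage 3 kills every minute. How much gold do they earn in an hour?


Gold per minute = 15 * 3 = 45
Gold per hour = 45 * 60 = 2700

2700 gold/hour


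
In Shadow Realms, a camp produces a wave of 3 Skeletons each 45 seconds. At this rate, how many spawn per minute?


Spawns per minute = count * (60 / interval)
= 3 * (60 / 45)
= 3 * 1.3333
= 4.0

4.0 per minute


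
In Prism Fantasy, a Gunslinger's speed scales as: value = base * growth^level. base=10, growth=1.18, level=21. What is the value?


value = base * growth^level
= 10 * 1.18^21
= 10 * 32.323781
= 323.24

323.24 speed


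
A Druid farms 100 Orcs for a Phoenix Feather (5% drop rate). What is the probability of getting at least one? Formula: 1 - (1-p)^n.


P(at least one) = 1 - P(none) = 1 - (1-p)^n
p = 5/100 = 0.05
1 - p = 0.95
(1 - p)^100 = 0.95^100 = 0.005921
P(at least one) = 1 - 0.005921 = 0.9941

0.9941


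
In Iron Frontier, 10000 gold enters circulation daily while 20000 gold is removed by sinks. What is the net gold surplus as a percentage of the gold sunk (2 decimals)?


Net gold = 10000 - 20000 = -10000
Inflation rate = net / sunk * 100 = -10000 / 20000 * 100
= -0.5 * 100
= -50.00%

-50.00%


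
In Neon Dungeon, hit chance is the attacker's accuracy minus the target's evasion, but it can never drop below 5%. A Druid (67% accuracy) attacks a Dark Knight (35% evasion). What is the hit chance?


accuracy - evasion = 67 - 35 = 32
Apply floor: max(32, 5) = 32
Hit chance = 32%

32%


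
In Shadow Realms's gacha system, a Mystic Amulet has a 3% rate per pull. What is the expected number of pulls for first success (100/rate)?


Expected pulls for a geometric distribution = 1/p = 100 / rate%
= 100 / 3
= 33.33

33.33 pulls


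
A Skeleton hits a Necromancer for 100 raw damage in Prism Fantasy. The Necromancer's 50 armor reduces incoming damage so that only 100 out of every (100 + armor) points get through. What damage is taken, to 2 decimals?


actual = 100 * 100 / (100 + 50)
= 100 * 100 / 150
= 10000 / 150
= 66.67

66.67 damage


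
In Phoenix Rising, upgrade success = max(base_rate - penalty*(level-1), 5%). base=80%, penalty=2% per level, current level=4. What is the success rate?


raw_rate = 80 - 2 * (4 - 1)
= 80 - 2 * 3
= 80 - 6
= 74
Apply floor: max(74, 5) = 74%

74%


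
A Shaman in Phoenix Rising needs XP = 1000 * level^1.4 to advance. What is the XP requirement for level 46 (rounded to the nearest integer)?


XP = 1000 * level^1.4
Substitute level = 46:
XP = 1000 * 46^1.4
= 1000 * 212.7458
= 212746

212746 XP


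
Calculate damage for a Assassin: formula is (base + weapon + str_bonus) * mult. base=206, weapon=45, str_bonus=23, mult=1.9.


Sum base + weapon + str = 206 + 45 + 23 = 274
Multiply by 1.9:
274 * 1.9 = 520.6

520.6 damage


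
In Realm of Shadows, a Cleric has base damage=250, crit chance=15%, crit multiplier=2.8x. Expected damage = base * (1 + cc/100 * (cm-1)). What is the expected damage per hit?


E[dmg] = base * (1 + crit_chance * (crit_mult - 1))
cc as decimal = 15/100 = 0.15
cm - 1 = 2.8 - 1 = 1.8
Bonus factor = 0.15 * 1.8 = 0.27
Total multiplier = 1 + 0.27 = 1.27
Expected damage = 250 * 1.27 = 317.50

317.50 damage


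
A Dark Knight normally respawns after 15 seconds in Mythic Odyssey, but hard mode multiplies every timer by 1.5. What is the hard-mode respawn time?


Respawn time = base * multiplier
= 15 * 1.5
= 22.5 seconds

22.5 seconds


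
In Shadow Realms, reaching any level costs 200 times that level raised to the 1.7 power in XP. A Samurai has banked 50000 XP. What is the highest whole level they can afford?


XP = 200 * level^1.7, so level = (XP / 200)^(1/1.7)
= (50000 / 200)^(1/1.7)
= 250.0^0.5882
= 25.7367
Floor: level = 25

level 25


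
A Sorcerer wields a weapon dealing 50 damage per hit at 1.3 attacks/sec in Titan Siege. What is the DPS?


DPS = damage * attack_speed
= 50 * 1.3
= 65.0

65.0 DPS


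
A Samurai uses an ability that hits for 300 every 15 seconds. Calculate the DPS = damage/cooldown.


DPS = damage / cooldown
= 300 / 15
= 20.00

20.00 DPS


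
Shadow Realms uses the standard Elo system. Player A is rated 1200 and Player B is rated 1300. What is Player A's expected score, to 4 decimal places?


Elo expected score: Ea = 1/(1 + 10^((Rb-Ra)/400))
Rb - Ra = 1300 - 1200 = 100
(Rb-Ra)/400 = 100/400 = 0.25
10^0.25 = 1.778279
Ea = 1/(1 + 1.778279) = 1/2.778279 = 0.3599

0.3599


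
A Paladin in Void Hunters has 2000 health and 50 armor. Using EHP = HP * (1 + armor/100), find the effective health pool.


EHP = 2000 * (1 + 50/100)
= 2000 * (1 + 0.5)
= 2000 * 1.5
= 3000.0

3000.0 EHP


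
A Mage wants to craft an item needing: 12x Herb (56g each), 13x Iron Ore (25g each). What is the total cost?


Cost breakdown:
  Herb: 12 * 56 = 672
  Iron Ore: 13 * 25 = 325
Total = 672 + 325 = 997

997 gold


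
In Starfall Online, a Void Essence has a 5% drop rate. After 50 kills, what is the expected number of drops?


Expected drops = kills * (drop_rate / 100)
= 50 * (5 / 100)
= 50 * 0.05
= 2.5

2.5 drops


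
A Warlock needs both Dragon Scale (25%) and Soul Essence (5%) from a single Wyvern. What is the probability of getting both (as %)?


For independent events, P(both) = P(A) * P(B)
= 25% * 5%
= 125 / 100 %
= 1.25%

1.25%


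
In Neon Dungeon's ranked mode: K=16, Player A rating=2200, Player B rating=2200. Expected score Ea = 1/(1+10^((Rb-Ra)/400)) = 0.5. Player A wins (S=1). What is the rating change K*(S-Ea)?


Elo update: delta = K * (S - Ea), where S = 1 (wins)
S - Ea = 1 - 0.5 = 0.5
Rating change = 16 * 0.5
= 8.00

8.00 rating points


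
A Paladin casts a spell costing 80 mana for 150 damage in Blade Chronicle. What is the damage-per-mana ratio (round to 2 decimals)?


Efficiency = damage / mana
= 150 / 80
= 1.88

1.88 dmg/mana


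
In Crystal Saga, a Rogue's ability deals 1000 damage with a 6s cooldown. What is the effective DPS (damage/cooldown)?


DPS = damage / cooldown
= 1000 / 6
= 166.67

166.67 DPS


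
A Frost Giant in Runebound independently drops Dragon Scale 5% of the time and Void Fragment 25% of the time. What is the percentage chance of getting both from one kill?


For independent events, P(both) = P(A) * P(B)
= 5% * 25%
= 125 / 100 %
= 1.25%

1.25%


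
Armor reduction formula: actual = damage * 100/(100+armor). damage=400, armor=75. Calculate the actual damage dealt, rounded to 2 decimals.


actual = 400 * 100 / (100 + 75)
= 400 * 100 / 175
= 40000 / 175
= 228.57

228.57 damage


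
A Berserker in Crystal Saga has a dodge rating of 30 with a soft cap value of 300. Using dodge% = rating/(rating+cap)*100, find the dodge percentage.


dodge% = 30 / (30 + 300) * 100
= 30 / 330 * 100
= 0.090909 * 100
= 9.09%

9.09%


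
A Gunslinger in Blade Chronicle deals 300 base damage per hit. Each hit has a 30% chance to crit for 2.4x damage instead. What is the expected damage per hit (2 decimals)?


E[dmg] = base * (1 + crit_chance * (crit_mult - 1))
cc as decimal = 30/100 = 0.3
cm - 1 = 2.4 - 1 = 1.4
Bonus factor = 0.3 * 1.4 = 0.42
Total multiplier = 1 + 0.42 = 1.42
Expected damage = 300 * 1.42 = 426.00

426.00 damage


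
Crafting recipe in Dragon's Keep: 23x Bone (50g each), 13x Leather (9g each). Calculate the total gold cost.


Cost breakdown:
  Bone: 23 * 50 = 1150
  Leather: 13 * 9 = 117
Total = 1150 + 117 = 1267

1267 gold


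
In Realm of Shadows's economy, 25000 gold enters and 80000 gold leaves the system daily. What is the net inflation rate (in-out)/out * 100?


Net gold = 25000 - 80000 = -55000
Inflation rate = net / sunk * 100 = -55000 / 80000 * 100
= -0.6875 * 100
= -68.75%

-68.75%


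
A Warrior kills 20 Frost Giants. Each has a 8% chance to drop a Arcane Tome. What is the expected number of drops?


Expected drops = kills * (drop_rate / 100)
= 20 * (8 / 100)
= 20 * 0.08
= 1.6

1.6 drops


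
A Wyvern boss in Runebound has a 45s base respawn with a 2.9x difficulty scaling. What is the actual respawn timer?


Respawn time = base * multiplier
= 45 * 2.9
= 130.5 seconds

130.5 seconds


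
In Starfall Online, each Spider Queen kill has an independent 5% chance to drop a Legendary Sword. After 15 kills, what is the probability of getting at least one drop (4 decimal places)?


P(at least one) = 1 - P(none) = 1 - (1-p)^n
p = 5/100 = 0.05
1 - p = 0.95
(1 - p)^15 = 0.95^15 = 0.463291
P(at least one) = 1 - 0.463291 = 0.5367

0.5367


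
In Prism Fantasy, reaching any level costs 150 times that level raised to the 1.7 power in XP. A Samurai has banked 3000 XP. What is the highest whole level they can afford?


XP = 150 * level^1.7, so level = (XP / 150)^(1/1.7)
= (3000 / 150)^(1/1.7)
= 20.0^0.5882
= 5.8252
Floor: level = 5

level 5


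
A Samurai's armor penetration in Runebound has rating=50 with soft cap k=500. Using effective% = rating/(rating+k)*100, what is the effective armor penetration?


effective% = rating / (rating + k) * 100
= 50 / (50 + 500) * 100
= 50 / 550 * 100
= 0.090909 * 100
= 9.09%

9.09%


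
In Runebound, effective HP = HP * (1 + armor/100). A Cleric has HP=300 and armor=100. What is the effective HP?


EHP = 300 * (1 + 100/100)
= 300 * (1 + 1.0)
= 300 * 2.0
= 600.0

600.0 EHP


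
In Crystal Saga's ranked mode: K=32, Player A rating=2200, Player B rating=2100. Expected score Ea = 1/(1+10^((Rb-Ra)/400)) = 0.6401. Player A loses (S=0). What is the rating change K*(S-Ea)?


Elo update: delta = K * (S - Ea), where S = 0 (loses)
S - Ea = 0 - 0.6401 = -0.6401
Rating change = 32 * -0.6401
= -20.48

-20.48 rating points


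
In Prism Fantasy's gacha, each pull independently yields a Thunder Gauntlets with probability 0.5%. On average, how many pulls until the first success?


Expected pulls for a geometric distribution = 1/p = 100 / rate%
= 100 / 0.5
= 200.0

200.0 pulls


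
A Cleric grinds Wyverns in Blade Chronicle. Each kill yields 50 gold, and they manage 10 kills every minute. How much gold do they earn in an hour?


Gold per minute = 50 * 10 = 500
Gold per hour = 500 * 60 = 30000

30000 gold/hour


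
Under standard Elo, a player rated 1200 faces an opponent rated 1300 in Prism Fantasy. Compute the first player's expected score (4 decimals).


Elo expected score: Ea = 1/(1 + 10^((Rb-Ra)/400))
Rb - Ra = 1300 - 1200 = 100
(Rb-Ra)/400 = 100/400 = 0.25
10^0.25 = 1.778279
Ea = 1/(1 + 1.778279) = 1/2.778279 = 0.3599

0.3599


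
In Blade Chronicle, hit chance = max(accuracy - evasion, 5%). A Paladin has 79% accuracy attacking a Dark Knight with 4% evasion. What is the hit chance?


accuracy - evasion = 79 - 4 = 75
Apply floor: max(75, 5) = 75
Hit chance = 75%

75%


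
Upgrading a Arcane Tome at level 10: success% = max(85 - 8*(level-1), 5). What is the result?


raw_rate = 85 - 8 * (10 - 1)
= 85 - 8 * 9
= 85 - 72
= 13
Apply floor: max(13, 5) = 13%

13%


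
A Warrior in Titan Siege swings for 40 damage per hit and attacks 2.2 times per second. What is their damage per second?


DPS = damage * attack_speed
= 40 * 2.2
= 88.0

88.0 DPS


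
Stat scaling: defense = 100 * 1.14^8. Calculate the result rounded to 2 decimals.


value = base * growth^level
= 100 * 1.14^8
= 100 * 2.852586
= 285.26

285.26 defense


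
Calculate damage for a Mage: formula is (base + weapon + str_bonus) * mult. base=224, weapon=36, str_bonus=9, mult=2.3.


Sum base + weapon + str = 224 + 36 + 9 = 269
Multiply by 2.3:
269 * 2.3 = 618.7

618.7 damage


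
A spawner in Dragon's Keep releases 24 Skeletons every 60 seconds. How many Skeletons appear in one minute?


Spawns per minute = count * (60 / interval)
= 24 * (60 / 60)
= 24 * 1.0
= 24.0

24.0 per minute


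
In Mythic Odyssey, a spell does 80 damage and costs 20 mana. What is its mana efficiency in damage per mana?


Efficiency = damage / mana
= 80 / 20
= 4.00

4.00 dmg/mana


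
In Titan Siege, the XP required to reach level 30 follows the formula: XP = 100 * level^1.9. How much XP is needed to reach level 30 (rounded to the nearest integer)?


XP = 100 * level^1.9
Substitute level = 30:
XP = 100 * 30^1.9
= 100 * 640.5166
= 64052

64052 XP


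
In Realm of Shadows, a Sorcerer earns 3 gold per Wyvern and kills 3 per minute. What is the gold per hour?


Gold per minute = 3 * 3 = 9
Gold per hour = 9 * 60 = 540

540 gold/hour


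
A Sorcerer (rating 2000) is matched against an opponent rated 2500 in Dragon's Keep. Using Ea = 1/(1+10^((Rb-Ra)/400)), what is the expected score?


Elo expected score: Ea = 1/(1 + 10^((Rb-Ra)/400))
Rb - Ra = 2500 - 2000 = 500
(Rb-Ra)/400 = 500/400 = 1.25
10^1.25 = 17.782794
Ea = 1/(1 + 17.782794) = 1/18.782794 = 0.0532

0.0532


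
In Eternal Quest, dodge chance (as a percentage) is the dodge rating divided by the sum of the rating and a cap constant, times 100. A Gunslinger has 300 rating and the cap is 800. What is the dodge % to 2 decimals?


dodge% = 300 / (300 + 800) * 100
= 300 / 1100 * 100
= 0.272727 * 100
= 27.27%

27.27%


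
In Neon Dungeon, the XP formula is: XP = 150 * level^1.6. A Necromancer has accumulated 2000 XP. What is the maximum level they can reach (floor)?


XP = 150 * level^1.6, so level = (XP / 150)^(1/1.6)
= (2000 / 150)^(1/1.6)
= 13.3333^0.625
= 5.0476
Floor: level = 5

level 5


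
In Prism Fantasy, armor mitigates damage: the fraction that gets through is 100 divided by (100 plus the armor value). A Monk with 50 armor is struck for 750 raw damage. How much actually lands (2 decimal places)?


actual = 750 * 100 / (100 + 50)
= 750 * 100 / 150
= 75000 / 150
= 500.00

500.00 damage


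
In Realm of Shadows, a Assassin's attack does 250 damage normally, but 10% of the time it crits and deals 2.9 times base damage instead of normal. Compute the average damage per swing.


E[dmg] = base * (1 + crit_chance * (crit_mult - 1))
cc as decimal = 10/100 = 0.1
cm - 1 = 2.9 - 1 = 1.9
Bonus factor = 0.1 * 1.9 = 0.19
Total multiplier = 1 + 0.19 = 1.19
Expected damage = 250 * 1.19 = 297.50

297.50 damage


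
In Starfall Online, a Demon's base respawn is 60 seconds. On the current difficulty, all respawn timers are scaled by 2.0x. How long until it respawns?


Respawn time = base * multiplier
= 60 * 2.0
= 120.0 seconds

120.0 seconds


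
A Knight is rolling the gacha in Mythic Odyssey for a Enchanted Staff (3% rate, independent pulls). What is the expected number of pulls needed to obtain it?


Expected pulls for a geometric distribution = 1/p = 100 / rate%
= 100 / 3
= 33.33

33.33 pulls


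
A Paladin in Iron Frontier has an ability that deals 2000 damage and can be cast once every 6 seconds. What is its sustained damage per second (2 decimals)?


DPS = damage / cooldown
= 2000 / 6
= 333.33

333.33 DPS


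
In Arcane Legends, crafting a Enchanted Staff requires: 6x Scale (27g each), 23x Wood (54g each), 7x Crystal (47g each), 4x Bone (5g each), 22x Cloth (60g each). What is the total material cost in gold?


Cost breakdown:
  Scale: 6 * 27 = 162
  Wood: 23 * 54 = 1242
  Crystal: 7 * 47 = 329
  Bone: 4 * 5 = 20
  Cloth: 22 * 60 = 1320
Total = 162 + 1242 + 329 + 20 + 1320 = 3073

3073 gold


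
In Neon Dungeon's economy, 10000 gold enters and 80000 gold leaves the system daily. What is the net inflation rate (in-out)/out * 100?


Net gold = 10000 - 80000 = -70000
Inflation rate = net / sunk * 100 = -70000 / 80000 * 100
= -0.875 * 100
= -87.50%

-87.50%


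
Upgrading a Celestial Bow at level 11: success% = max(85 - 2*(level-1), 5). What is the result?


raw_rate = 85 - 2 * (11 - 1)
= 85 - 2 * 10
= 85 - 20
= 65
Apply floor: max(65, 5) = 65%

65%


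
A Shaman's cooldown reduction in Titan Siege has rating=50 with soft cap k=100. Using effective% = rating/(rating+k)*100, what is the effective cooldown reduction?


effective% = rating / (rating + k) * 100
= 50 / (50 + 100) * 100
= 50 / 150 * 100
= 0.333333 * 100
= 33.33%

33.33%


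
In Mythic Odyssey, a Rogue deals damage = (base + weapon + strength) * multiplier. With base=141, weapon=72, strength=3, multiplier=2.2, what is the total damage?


Sum base + weapon + str = 141 + 72 + 3 = 216
Multiply by 2.2:
216 * 2.2 = 475.2

475.2 damage


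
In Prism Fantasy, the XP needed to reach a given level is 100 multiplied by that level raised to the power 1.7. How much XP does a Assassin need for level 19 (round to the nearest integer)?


XP = 100 * level^1.7
Substitute level = 19:
XP = 100 * 19^1.7
= 100 * 149.2386
= 14924

14924 XP


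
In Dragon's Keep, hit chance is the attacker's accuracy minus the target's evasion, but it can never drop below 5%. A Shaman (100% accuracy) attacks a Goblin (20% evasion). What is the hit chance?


accuracy - evasion = 100 - 20 = 80
Apply floor: max(80, 5) = 80
Hit chance = 80%

80%


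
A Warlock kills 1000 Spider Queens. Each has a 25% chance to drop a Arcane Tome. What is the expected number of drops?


Expected drops = kills * (drop_rate / 100)
= 1000 * (25 / 100)
= 1000 * 0.25
= 250.0

250.0 drops


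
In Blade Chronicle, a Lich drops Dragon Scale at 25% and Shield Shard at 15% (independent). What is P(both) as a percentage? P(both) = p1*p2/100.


For independent events, P(both) = P(A) * P(B)
= 25% * 15%
= 375 / 100 %
= 3.75%

3.75%


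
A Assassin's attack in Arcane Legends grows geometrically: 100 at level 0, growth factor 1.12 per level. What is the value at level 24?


value = base * growth^level
= 100 * 1.12^24
= 100 * 15.178629
= 1517.86

1517.86 attack


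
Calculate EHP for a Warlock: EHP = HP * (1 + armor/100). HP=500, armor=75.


EHP = 500 * (1 + 75/100)
= 500 * (1 + 0.75)
= 500 * 1.75
= 875.0

875.0 EHP


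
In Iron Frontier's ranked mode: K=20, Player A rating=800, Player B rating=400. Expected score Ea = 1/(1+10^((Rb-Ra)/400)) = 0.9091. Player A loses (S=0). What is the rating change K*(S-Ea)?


Elo update: delta = K * (S - Ea), where S = 0 (loses)
S - Ea = 0 - 0.9091 = -0.9091
Rating change = 20 * -0.9091
= -18.18

-18.18 rating points


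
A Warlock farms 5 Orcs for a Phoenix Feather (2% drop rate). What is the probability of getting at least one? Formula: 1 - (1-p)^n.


P(at least one) = 1 - P(none) = 1 - (1-p)^n
p = 2/100 = 0.02
1 - p = 0.98
(1 - p)^5 = 0.98^5 = 0.903921
P(at least one) = 1 - 0.903921 = 0.0961

0.0961


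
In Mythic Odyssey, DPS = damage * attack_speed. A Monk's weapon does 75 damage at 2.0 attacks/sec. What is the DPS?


DPS = damage * attack_speed
= 75 * 2.0
= 150.0

150.0 DPS


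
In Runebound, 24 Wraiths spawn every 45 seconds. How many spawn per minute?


Spawns per minute = count * (60 / interval)
= 24 * (60 / 45)
= 24 * 1.3333
= 32.0

32.0 per minute


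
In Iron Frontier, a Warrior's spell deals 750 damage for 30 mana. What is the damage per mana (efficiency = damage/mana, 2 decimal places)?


Efficiency = damage / mana
= 750 / 30
= 25.00

25.00 dmg/mana


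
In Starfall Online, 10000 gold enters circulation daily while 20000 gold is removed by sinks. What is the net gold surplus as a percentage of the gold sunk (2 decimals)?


Net gold = 10000 - 20000 = -10000
Inflation rate = net / sunk * 100 = -10000 / 20000 * 100
= -0.5 * 100
= -50.00%

-50.00%


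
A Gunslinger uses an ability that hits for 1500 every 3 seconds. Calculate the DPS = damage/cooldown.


DPS = damage / cooldown
= 1500 / 3
= 500.00

500.00 DPS


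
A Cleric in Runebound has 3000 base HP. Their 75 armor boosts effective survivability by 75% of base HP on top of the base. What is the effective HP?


EHP = 3000 * (1 + 75/100)
= 3000 * (1 + 0.75)
= 3000 * 1.75
= 5250.0

5250.0 EHP


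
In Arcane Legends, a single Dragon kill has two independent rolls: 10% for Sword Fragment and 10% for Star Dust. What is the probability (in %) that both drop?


For independent events, P(both) = P(A) * P(B)
= 10% * 10%
= 100 / 100 %
= 1.0%

1.0%


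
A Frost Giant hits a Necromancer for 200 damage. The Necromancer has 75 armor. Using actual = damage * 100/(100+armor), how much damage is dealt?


actual = 200 * 100 / (100 + 75)
= 200 * 100 / 175
= 20000 / 175
= 114.29

114.29 damage


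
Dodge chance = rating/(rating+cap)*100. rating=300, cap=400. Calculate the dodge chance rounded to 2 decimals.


dodge% = 300 / (300 + 400) * 100
= 300 / 700 * 100
= 0.428571 * 100
= 42.86%

42.86%


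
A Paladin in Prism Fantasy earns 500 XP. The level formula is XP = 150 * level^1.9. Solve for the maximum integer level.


XP = 150 * level^1.9, so level = (XP / 150)^(1/1.9)
= (500 / 150)^(1/1.9)
= 3.3333^0.5263
= 1.8845
Floor: level = 1

level 1


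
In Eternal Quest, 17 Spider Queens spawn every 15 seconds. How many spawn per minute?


Spawns per minute = count * (60 / interval)
= 17 * (60 / 15)
= 17 * 4.0
= 68.0

68.0 per minute


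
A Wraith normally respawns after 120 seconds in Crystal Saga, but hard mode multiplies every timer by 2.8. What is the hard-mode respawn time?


Respawn time = base * multiplier
= 120 * 2.8
= 336.0 seconds

336.0 seconds


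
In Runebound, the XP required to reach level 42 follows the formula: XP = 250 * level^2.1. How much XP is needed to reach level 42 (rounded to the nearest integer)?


XP = 250 * level^2.1
Substitute level = 42:
XP = 250 * 42^2.1
= 250 * 2563.4421
= 640861

640861 XP


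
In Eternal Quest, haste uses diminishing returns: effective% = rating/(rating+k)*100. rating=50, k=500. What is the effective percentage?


effective% = rating / (rating + k) * 100
= 50 / (50 + 500) * 100
= 50 / 550 * 100
= 0.090909 * 100
= 9.09%

9.09%


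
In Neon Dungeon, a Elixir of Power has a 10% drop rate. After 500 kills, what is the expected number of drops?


Expected drops = kills * (drop_rate / 100)
= 500 * (10 / 100)
= 500 * 0.1
= 50.0

50.0 drops


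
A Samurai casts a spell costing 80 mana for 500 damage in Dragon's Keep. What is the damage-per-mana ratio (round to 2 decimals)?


Efficiency = damage / mana
= 500 / 80
= 6.25

6.25 dmg/mana


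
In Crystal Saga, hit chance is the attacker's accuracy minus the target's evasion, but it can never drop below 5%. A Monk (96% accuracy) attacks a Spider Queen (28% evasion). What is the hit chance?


accuracy - evasion = 96 - 28 = 68
Apply floor: max(68, 5) = 68
Hit chance = 68%

68%


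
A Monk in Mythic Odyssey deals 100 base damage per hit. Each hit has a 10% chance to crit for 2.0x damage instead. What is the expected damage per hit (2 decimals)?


E[dmg] = base * (1 + crit_chance * (crit_mult - 1))
cc as decimal = 10/100 = 0.1
cm - 1 = 2.0 - 1 = 1.0
Bonus factor = 0.1 * 1.0 = 0.1
Total multiplier = 1 + 0.1 = 1.1
Expected damage = 100 * 1.1 = 110.00

110.00 damage


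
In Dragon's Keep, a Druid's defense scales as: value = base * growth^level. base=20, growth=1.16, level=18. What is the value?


value = base * growth^level
= 20 * 1.16^18
= 20 * 14.462514
= 289.25

289.25 defense


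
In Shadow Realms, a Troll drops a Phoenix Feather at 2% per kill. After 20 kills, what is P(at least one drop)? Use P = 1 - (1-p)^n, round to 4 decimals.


P(at least one) = 1 - P(none) = 1 - (1-p)^n
p = 2/100 = 0.02
1 - p = 0.98
(1 - p)^20 = 0.98^20 = 0.667608
P(at least one) = 1 - 0.667608 = 0.3324

0.3324


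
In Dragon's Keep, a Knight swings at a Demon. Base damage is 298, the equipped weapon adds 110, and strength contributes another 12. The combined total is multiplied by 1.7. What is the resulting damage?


Sum base + weapon + str = 298 + 110 + 12 = 420
Multiply by 1.7:
420 * 1.7 = 714.0

714.0 damage


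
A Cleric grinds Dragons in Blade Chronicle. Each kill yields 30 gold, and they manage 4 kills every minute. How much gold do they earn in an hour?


Gold per minute = 30 * 4 = 120
Gold per hour = 120 * 60 = 7200

7200 gold/hour


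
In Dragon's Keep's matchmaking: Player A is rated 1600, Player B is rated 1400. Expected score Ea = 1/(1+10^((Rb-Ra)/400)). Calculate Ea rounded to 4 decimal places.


Elo expected score: Ea = 1/(1 + 10^((Rb-Ra)/400))
Rb - Ra = 1400 - 1600 = -200
(Rb-Ra)/400 = -200/400 = -0.5
10^-0.5 = 0.316228
Ea = 1/(1 + 0.316228) = 1/1.316228 = 0.7597

0.7597


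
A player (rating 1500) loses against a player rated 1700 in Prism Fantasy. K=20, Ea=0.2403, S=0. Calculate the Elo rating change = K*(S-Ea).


Elo update: delta = K * (S - Ea), where S = 0 (loses)
S - Ea = 0 - 0.2403 = -0.2403
Rating change = 20 * -0.2403
= -4.81

-4.81 rating points


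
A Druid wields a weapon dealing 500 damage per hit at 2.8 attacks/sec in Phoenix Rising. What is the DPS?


DPS = damage * attack_speed
= 500 * 2.8
= 1400.0

1400.0 DPS


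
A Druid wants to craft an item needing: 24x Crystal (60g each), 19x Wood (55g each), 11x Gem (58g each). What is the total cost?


Cost breakdown:
  Crystal: 24 * 60 = 1440
  Wood: 19 * 55 = 1045
  Gem: 11 * 58 = 638
Total = 1440 + 1045 + 638 = 3123

3123 gold


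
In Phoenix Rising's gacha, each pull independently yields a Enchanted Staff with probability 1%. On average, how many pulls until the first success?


Expected pulls for a geometric distribution = 1/p = 100 / rate%
= 100 / 1
= 100.0

100.0 pulls


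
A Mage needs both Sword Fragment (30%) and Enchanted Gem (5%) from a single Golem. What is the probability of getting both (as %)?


For independent events, P(both) = P(A) * P(B)
= 30% * 5%
= 150 / 100 %
= 1.5%

1.5%


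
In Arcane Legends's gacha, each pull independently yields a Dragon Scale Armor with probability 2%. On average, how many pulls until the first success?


Expected pulls for a geometric distribution = 1/p = 100 / rate%
= 100 / 2
= 50.0

50.0 pulls


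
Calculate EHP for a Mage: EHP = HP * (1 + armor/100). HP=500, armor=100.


EHP = 500 * (1 + 100/100)
= 500 * (1 + 1.0)
= 500 * 2.0
= 1000.0

1000.0 EHP


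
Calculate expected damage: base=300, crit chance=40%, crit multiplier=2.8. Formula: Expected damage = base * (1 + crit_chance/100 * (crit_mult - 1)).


E[dmg] = base * (1 + crit_chance * (crit_mult - 1))
cc as decimal = 40/100 = 0.4
cm - 1 = 2.8 - 1 = 1.8
Bonus factor = 0.4 * 1.8 = 0.72
Total multiplier = 1 + 0.72 = 1.72
Expected damage = 300 * 1.72 = 516.00

516.00 damage


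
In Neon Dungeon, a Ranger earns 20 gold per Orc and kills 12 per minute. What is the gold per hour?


Gold per minute = 20 * 12 = 240
Gold per hour = 240 * 60 = 14400

14400 gold/hour


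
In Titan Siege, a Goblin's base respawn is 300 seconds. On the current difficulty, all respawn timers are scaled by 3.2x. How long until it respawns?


Respawn time = base * multiplier
= 300 * 3.2
= 960.0 seconds

960.0 seconds


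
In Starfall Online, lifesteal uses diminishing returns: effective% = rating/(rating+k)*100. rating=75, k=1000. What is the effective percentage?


effective% = rating / (rating + k) * 100
= 75 / (75 + 1000) * 100
= 75 / 1075 * 100
= 0.069767 * 100
= 6.98%

6.98%
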